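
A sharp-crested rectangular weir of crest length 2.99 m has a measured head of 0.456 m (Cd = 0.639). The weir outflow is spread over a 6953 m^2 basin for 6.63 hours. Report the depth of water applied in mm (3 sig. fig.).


Approach: apply the rectangular weir equation with a volume-to-depth conversion, Q = (2/3)*Cd*L*sqrt(2g)*H^1.5; d = Q*t/A * 1000.
Step 1 — weir discharge:
  Q = (2/3)*0.639*2.99*sqrt(2*9.81)*0.456^1.5 = 1.7373 m^3/s
Step 2 — volume: V = 1.7373 * 6.63*3600 = 41466 m^3
Step 3 — depth: d = V/A * 1000 = 41466/6953 * 1000 = 5960 mm
Therefore the depth of water applied = 5960 mm.


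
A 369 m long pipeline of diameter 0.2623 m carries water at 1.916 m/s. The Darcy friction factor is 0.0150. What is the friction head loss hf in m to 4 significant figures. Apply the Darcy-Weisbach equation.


Approach: apply the Darcy-Weisbach equation, hf = f*(L/D)*(v^2/(2g)).
hf = 0.0150 * (369/0.2623) * (1.916^2 / (2*9.81))
hf = 3.948 m
Therefore the friction head loss hf = 3.948 m.


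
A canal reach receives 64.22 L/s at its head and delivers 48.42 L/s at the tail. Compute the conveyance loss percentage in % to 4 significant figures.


Approach: apply the conveyance loss ratio, loss% = ((Q_head - Q_tail)/Q_head)*100.
loss = ((64.22 - 48.42)/64.22)*100 = 24.60 %
Therefore the conveyance loss percentage = 24.60 %.


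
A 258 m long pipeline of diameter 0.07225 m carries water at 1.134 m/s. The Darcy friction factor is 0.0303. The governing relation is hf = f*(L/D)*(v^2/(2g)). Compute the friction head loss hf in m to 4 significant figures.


hf = 0.0303 * (258/0.07225) * (1.134^2 / (2*9.81))
hf = 7.092 m
Therefore the friction head loss hf = 7.092 m.


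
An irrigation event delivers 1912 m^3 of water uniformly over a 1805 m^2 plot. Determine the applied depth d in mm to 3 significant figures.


Approach: apply depth from volume over area, d = (V/A)*1000.
d = (1912 / 1805) * 1000 = 1060 mm
Therefore the applied depth d = 1060 mm.


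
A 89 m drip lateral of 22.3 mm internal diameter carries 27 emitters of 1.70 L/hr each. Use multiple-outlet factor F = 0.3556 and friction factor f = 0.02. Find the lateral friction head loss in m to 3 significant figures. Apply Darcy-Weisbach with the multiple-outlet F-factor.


Approach: apply Darcy-Weisbach with the multiple-outlet F-factor, Q = n*q/(3600*1000) m^3/s; v = Q/A; hf = F*f*(L/D)*(v^2/(2g)).
Q = 27*1.70/(3600*1000) = 1.2750e-05 m^3/s
A = pi*(22.3e-3/2)^2 = 3.9057e-04 m^2, so v = Q/A = 0.032645 m/s
hf = 0.3556*0.02*(89/0.0223)*(0.032645^2/(2*9.81)) = 0.00154 m
Therefore the lateral friction head loss = 0.00154 m.


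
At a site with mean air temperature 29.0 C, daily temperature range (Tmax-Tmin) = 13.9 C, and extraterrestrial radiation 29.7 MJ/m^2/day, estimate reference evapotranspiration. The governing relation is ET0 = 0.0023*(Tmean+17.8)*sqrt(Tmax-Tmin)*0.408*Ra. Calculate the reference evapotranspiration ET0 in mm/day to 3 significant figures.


ET0 = 0.0023*(29.0+17.8)*sqrt(13.9)*0.408*29.7 = 4.86 mm/day
Therefore the reference evapotranspiration ET0 = 4.86 mm/day.


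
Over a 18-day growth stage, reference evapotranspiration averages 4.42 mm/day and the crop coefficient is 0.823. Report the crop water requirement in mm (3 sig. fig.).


Approach: apply the crop water requirement relation, CWR = ET0 * Kc * days.
CWR = 4.42 * 0.823 * 18 = 65.5 mm
Therefore the crop water requirement = 65.5 mm.


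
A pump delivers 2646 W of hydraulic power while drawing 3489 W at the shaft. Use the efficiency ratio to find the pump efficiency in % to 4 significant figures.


Approach: apply the efficiency ratio, eta = (P_out/P_in)*100.
eta = (2646 / 3489) * 100 = 75.84 %
Therefore the pump efficiency = 75.84 %.


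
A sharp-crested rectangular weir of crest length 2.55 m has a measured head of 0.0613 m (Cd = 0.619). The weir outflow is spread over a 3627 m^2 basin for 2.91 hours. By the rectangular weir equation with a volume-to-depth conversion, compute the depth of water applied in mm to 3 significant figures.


Approach: apply the rectangular weir equation with a volume-to-depth conversion, Q = (2/3)*Cd*L*sqrt(2g)*H^1.5; d = Q*t/A * 1000.
Step 1 — weir discharge:
  Q = (2/3)*0.619*2.55*sqrt(2*9.81)*0.0613^1.5 = 0.070742 m^3/s
Step 2 — volume: V = 0.070742 * 2.91*3600 = 741.10 m^3
Step 3 — depth: d = V/A * 1000 = 741.10/3627 * 1000 = 204 mm
Therefore the depth of water applied = 204 mm.


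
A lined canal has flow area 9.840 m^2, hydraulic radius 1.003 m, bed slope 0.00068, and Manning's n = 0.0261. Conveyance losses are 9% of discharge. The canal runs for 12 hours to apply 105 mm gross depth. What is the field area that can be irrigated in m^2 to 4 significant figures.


Approach: apply Manning's equation with a conveyance and depth budget, Q = (1/n)*A*R^(2/3)*S^(1/2); Q_field = Q*(1-loss); Area = Q_field*t/(d/1000).
Step 1 — canal discharge (Manning's equation):
  Q = (1/0.0261) * 9.840 * 1.003^(2/3) * 0.00068^(1/2) = 9.85091 m^3/s
Step 2 — delivered flow: Q_field = 9.85091*(1 - 9/100) = 8.96433 m^3/s
Step 3 — volume delivered: V = 8.96433 * 12*3600 = 387259 m^3
Step 4 — area served: A = V / (depth/1000) = 387259 / 0.105 = 3688000 m^2
Therefore the field area that can be irrigated = 3688000 m^2.


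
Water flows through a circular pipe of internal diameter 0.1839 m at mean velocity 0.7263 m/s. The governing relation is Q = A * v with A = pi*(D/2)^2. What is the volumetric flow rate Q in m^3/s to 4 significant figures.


A = pi*(0.1839/2)^2 = 0.0265615 m^2
Q = 0.0265615 * 0.7263 = 0.01929 m^3/s
Therefore the volumetric flow rate Q = 0.01929 m^3/s.


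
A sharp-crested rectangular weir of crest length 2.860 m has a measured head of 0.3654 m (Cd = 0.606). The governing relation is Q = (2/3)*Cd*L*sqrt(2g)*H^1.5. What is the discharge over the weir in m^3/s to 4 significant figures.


Q = (2/3)*0.606*2.860*sqrt(2*9.81)*0.3654^1.5 = 1.130 m^3/s
Therefore the discharge over the weir = 1.130 m^3/s.


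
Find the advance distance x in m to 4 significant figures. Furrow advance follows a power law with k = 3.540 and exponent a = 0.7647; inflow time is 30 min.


Approach: apply the power-law advance function, x = k*t^a.
x = 3.540 * 30^0.7647 = 47.70 m
Therefore the advance distance x = 47.70 m.


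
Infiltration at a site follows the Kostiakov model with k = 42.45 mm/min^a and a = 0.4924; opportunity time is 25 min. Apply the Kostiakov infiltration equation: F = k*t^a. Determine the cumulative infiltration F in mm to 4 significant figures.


F = 42.45 * 25^0.4924 = 207.1 mm
Therefore the cumulative infiltration F = 207.1 mm.


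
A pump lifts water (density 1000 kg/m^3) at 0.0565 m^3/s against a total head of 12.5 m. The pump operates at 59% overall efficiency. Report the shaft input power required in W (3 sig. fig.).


Approach: apply hydraulic power then efficiency conversion, P = rho*g*Q*H; P_in = P/eta.
Step 1 — hydraulic power (P = rho*g*Q*H):
  P = 1000 * 9.81 * 0.0565 * 12.5 = 6928.3 W
Step 2 — input power: P_in = P/eta = 6928.3 / 0.59 = 11700 W
Therefore the shaft input power required = 11700 W.


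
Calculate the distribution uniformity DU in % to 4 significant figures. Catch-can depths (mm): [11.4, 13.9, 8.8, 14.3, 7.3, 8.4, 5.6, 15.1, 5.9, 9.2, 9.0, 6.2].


Approach: apply the low-quarter distribution uniformity, DU = (mean of lowest quarter of readings / overall mean)*100.
sorted lowest 3 of 12: [5.6, 5.9, 6.2] -> mean = 5.90000 mm
overall mean = 9.59167 mm
DU = (5.90000/9.59167)*100 = 61.51 %
Therefore the distribution uniformity DU = 61.51 %.


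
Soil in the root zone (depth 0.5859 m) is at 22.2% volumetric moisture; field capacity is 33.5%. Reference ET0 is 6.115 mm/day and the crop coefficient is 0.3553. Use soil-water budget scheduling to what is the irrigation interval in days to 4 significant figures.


Approach: apply soil-water budget scheduling, SMD = (FC-theta)/100*depth*1000; ETc = ET0*Kc; interval = SMD/ETc.
Step 1 — soil moisture deficit:
  SMD = (33.5 - 22.2)/100 * 0.5859 * 1000 = 66.2067 mm
Step 2 — daily crop ET (ETc = ET0*Kc):
  ETc = 6.115 * 0.3553 = 2.17266 mm/day
Step 3 — irrigation interval (SMD/ETc):
  interval = 66.2067 / 2.17266 = 30.47 days
Therefore the irrigation interval = 30.47 days.


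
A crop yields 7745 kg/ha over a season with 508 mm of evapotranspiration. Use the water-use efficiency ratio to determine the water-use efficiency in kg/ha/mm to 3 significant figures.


Approach: apply the water-use efficiency ratio, WUE = yield/ET.
WUE = 7745 / 508 = 15.2 kg/ha/mm
Therefore the water-use efficiency = 15.2 kg/ha/mm.


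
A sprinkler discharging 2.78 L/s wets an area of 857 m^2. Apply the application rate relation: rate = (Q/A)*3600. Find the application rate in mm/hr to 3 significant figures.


rate = (2.78 / 857) * 3600 = 11.7 mm/hr
Therefore the application rate = 11.7 mm/hr.


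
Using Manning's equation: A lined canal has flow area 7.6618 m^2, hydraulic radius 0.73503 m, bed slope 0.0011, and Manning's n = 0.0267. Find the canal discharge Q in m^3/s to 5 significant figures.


Approach: apply Manning's equation, Q = (1/n)*A*R^(2/3)*S^(1/2).
Q = (1/0.0267) * 7.6618 * 0.73503^(2/3) * 0.0011^(1/2) = 7.7515 m^3/s
Therefore the canal discharge Q = 7.7515 m^3/s.


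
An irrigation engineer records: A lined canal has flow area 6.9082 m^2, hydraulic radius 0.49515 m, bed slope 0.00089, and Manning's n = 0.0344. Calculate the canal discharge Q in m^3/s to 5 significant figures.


Approach: apply Manning's equation, Q = (1/n)*A*R^(2/3)*S^(1/2).
Q = (1/0.0344) * 6.9082 * 0.49515^(2/3) * 0.00089^(1/2) = 3.7497 m^3/s
Therefore the canal discharge Q = 3.7497 m^3/s.


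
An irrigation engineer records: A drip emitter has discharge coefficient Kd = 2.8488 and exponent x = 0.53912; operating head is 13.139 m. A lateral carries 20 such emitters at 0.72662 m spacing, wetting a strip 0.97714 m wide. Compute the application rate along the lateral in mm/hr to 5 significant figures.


Approach: apply the emitter equation with a lateral mass balance, q = Kd*h^x; Q = n*q; rate = Q/(n*spacing*width).
Step 1 — single emitter flow (q = Kd*h^x):
  q = 2.8488 * 13.139^0.53912 = 11.42092 L/hr
Step 2 — total lateral flow: Q = 20 * 11.42092 = 228.4185 L/hr
Step 3 — wetted area: A = 20 * 0.72662 * 0.97714 = 14.20019 m^2
Step 4 — application rate: Q/A = 228.4185/14.20019 = 16.086 mm/hr
Therefore the application rate along the lateral = 16.086 mm/hr.


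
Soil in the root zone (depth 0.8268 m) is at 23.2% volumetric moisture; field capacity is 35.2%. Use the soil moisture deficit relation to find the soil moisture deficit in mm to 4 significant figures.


Approach: apply the soil moisture deficit relation, SMD = (FC - theta)/100 * depth * 1000.
SMD = (35.2 - 23.2)/100 * 0.8268 * 1000 = 99.22 mm
Therefore the soil moisture deficit = 99.22 mm.


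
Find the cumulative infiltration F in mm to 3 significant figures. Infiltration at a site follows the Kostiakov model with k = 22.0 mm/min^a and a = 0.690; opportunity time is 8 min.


Approach: apply the Kostiakov infiltration equation, F = k*t^a.
F = 22.0 * 8^0.690 = 92.4 mm
Therefore the cumulative infiltration F = 92.4 mm.


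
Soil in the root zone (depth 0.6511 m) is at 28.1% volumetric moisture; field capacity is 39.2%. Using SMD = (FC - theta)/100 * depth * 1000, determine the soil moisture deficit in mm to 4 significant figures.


SMD = (39.2 - 28.1)/100 * 0.6511 * 1000 = 72.27 mm
Therefore the soil moisture deficit = 72.27 mm.


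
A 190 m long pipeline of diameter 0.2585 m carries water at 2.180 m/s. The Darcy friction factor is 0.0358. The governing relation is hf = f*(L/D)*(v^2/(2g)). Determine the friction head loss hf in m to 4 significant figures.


hf = 0.0358 * (190/0.2585) * (2.180^2 / (2*9.81))
hf = 6.374 m
Therefore the friction head loss hf = 6.374 m.


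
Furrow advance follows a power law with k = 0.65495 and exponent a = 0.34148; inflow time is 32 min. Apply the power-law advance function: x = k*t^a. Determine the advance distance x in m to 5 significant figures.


x = 0.65495 * 32^0.34148 = 2.1389 m
Therefore the advance distance x = 2.1389 m.


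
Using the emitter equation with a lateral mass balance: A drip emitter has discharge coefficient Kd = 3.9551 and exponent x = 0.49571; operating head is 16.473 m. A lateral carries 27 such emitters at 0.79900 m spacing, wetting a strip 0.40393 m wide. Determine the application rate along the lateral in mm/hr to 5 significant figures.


Approach: apply the emitter equation with a lateral mass balance, q = Kd*h^x; Q = n*q; rate = Q/(n*spacing*width).
Step 1 — single emitter flow (q = Kd*h^x):
  q = 3.9551 * 16.473^0.49571 = 15.86076 L/hr
Step 2 — total lateral flow: Q = 27 * 15.86076 = 428.2404 L/hr
Step 3 — wetted area: A = 27 * 0.79900 * 0.40393 = 8.713982 m^2
Step 4 — application rate: Q/A = 428.2404/8.713982 = 49.144 mm/hr
Therefore the application rate along the lateral = 49.144 mm/hr.


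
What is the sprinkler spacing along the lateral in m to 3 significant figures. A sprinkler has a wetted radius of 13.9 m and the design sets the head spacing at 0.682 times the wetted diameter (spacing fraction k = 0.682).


Approach: apply the sprinkler spacing rule (spacing as a fraction of wetted diameter), S = k*(2*R).
S = 0.682 * (2 * 13.9) = 19.0 m
Therefore the sprinkler spacing along the lateral = 19.0 m.


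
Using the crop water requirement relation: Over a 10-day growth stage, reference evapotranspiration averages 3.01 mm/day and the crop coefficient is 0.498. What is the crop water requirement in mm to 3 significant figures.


Approach: apply the crop water requirement relation, CWR = ET0 * Kc * days.
CWR = 3.01 * 0.498 * 10 = 15.0 mm
Therefore the crop water requirement = 15.0 mm.


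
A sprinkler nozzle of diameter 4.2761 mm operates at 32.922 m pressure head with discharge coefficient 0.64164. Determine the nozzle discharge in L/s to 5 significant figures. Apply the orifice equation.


Approach: apply the orifice equation, Q = Cd*A*sqrt(2*g*h), A = pi*(d/2)^2.
A = pi*(4.2761e-3/2)^2 = 1.436103e-05 m^2
Q = 0.64164 * 1.436103e-05 * sqrt(2*9.81*32.922) * 1000 = 0.23419 L/s
Therefore the nozzle discharge = 0.23419 L/s.


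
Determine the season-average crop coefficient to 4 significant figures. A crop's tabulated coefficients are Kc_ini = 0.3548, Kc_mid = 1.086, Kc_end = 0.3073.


Approach: apply a simple seasonal average, Kc_avg = (Kc_ini + Kc_mid + Kc_end)/3.
Kc_avg = (0.3548 + 1.086 + 0.3073)/3 = 0.5827
Therefore the season-average crop coefficient = 0.5827.


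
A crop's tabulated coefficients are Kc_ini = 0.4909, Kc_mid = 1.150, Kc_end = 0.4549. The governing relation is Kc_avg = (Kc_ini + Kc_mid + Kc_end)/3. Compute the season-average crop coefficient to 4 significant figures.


Kc_avg = (0.4909 + 1.150 + 0.4549)/3 = 0.6986
Therefore the season-average crop coefficient = 0.6986.


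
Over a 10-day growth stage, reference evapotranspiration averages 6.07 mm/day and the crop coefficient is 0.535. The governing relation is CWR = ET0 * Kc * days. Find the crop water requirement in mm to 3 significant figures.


CWR = 6.07 * 0.535 * 10 = 32.5 mm
Therefore the crop water requirement = 32.5 mm.


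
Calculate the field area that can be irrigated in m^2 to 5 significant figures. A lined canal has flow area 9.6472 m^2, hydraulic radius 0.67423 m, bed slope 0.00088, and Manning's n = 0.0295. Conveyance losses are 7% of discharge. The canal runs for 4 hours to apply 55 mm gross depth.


Approach: apply Manning's equation with a conveyance and depth budget, Q = (1/n)*A*R^(2/3)*S^(1/2); Q_field = Q*(1-loss); Area = Q_field*t/(d/1000).
Step 1 — canal discharge (Manning's equation):
  Q = (1/0.0295) * 9.6472 * 0.67423^(2/3) * 0.00088^(1/2) = 7.459207 m^3/s
Step 2 — delivered flow: Q_field = 7.459207*(1 - 7/100) = 6.937062 m^3/s
Step 3 — volume delivered: V = 6.937062 * 4*3600 = 99893.70 m^3
Step 4 — area served: A = V / (depth/1000) = 99893.70 / 0.055 = 1816200 m^2
Therefore the field area that can be irrigated = 1816200 m^2.


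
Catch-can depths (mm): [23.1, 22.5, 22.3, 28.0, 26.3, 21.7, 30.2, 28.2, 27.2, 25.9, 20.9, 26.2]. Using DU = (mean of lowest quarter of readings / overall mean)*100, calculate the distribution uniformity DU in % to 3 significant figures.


sorted lowest 3 of 12: [20.9, 21.7, 22.3] -> mean = 21.633 mm
overall mean = 25.208 mm
DU = (21.633/25.208)*100 = 85.8 %
Therefore the distribution uniformity DU = 85.8 %.


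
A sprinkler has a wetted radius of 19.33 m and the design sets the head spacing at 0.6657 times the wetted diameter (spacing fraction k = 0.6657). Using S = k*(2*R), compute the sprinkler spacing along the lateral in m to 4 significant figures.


S = 0.6657 * (2 * 19.33) = 25.74 m
Therefore the sprinkler spacing along the lateral = 25.74 m.


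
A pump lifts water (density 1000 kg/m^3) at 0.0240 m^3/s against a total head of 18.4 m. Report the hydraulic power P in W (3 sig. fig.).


Approach: apply the hydraulic power relation, P = rho*g*Q*H.
P = 1000 * 9.81 * 0.0240 * 18.4 = 4330 W
Therefore the hydraulic power P = 4330 W.


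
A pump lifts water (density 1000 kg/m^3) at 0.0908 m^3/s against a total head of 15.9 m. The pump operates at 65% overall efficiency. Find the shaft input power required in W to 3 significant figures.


Approach: apply hydraulic power then efficiency conversion, P = rho*g*Q*H; P_in = P/eta.
Step 1 — hydraulic power (P = rho*g*Q*H):
  P = 1000 * 9.81 * 0.0908 * 15.9 = 14163 W
Step 2 — input power: P_in = P/eta = 14163 / 0.65 = 21800 W
Therefore the shaft input power required = 21800 W.


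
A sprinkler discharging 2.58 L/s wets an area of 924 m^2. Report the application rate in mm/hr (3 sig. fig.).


Approach: apply the application rate relation, rate = (Q/A)*3600.
rate = (2.58 / 924) * 3600 = 10.1 mm/hr
Therefore the application rate = 10.1 mm/hr.


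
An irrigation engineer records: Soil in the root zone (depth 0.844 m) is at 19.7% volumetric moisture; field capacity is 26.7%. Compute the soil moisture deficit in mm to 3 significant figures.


Approach: apply the soil moisture deficit relation, SMD = (FC - theta)/100 * depth * 1000.
SMD = (26.7 - 19.7)/100 * 0.844 * 1000 = 59.1 mm
Therefore the soil moisture deficit = 59.1 mm.


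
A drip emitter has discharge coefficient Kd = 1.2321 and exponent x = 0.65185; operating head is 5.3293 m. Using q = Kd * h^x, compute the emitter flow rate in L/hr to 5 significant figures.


q = 1.2321 * 5.3293^0.65185 = 3.6671 L/hr
Therefore the emitter flow rate = 3.6671 L/hr.


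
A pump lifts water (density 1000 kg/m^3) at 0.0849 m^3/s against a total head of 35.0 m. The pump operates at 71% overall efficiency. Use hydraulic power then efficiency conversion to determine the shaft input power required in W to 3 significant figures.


Approach: apply hydraulic power then efficiency conversion, P = rho*g*Q*H; P_in = P/eta.
Step 1 — hydraulic power (P = rho*g*Q*H):
  P = 1000 * 9.81 * 0.0849 * 35.0 = 29150 W
Step 2 — input power: P_in = P/eta = 29150 / 0.71 = 41100 W
Therefore the shaft input power required = 41100 W.


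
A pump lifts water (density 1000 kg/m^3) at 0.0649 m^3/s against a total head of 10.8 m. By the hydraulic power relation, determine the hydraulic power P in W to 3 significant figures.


Approach: apply the hydraulic power relation, P = rho*g*Q*H.
P = 1000 * 9.81 * 0.0649 * 10.8 = 6880 W
Therefore the hydraulic power P = 6880 W.


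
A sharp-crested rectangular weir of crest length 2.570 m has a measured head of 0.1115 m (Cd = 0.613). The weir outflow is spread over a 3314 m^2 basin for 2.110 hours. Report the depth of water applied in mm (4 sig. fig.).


Approach: apply the rectangular weir equation with a volume-to-depth conversion, Q = (2/3)*Cd*L*sqrt(2g)*H^1.5; d = Q*t/A * 1000.
Step 1 — weir discharge:
  Q = (2/3)*0.613*2.570*sqrt(2*9.81)*0.1115^1.5 = 0.173206 m^3/s
Step 2 — volume: V = 0.173206 * 2.110*3600 = 1315.68 m^3
Step 3 — depth: d = V/A * 1000 = 1315.68/3314 * 1000 = 397.0 mm
Therefore the depth of water applied = 397.0 mm.


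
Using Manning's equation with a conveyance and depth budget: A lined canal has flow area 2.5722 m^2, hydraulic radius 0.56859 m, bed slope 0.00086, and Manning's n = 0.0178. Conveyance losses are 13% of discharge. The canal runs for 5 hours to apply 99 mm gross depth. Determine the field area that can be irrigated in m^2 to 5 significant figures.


Approach: apply Manning's equation with a conveyance and depth budget, Q = (1/n)*A*R^(2/3)*S^(1/2); Q_field = Q*(1-loss); Area = Q_field*t/(d/1000).
Step 1 — canal discharge (Manning's equation):
  Q = (1/0.0178) * 2.5722 * 0.56859^(2/3) * 0.00086^(1/2) = 2.908485 m^3/s
Step 2 — delivered flow: Q_field = 2.908485*(1 - 13/100) = 2.530382 m^3/s
Step 3 — volume delivered: V = 2.530382 * 5*3600 = 45546.87 m^3
Step 4 — area served: A = V / (depth/1000) = 45546.87 / 0.099 = 460070 m^2
Therefore the field area that can be irrigated = 460070 m^2.


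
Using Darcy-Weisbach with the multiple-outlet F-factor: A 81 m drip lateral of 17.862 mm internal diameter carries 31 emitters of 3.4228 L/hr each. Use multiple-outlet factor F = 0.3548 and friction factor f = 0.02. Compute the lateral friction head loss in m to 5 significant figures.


Approach: apply Darcy-Weisbach with the multiple-outlet F-factor, Q = n*q/(3600*1000) m^3/s; v = Q/A; hf = F*f*(L/D)*(v^2/(2g)).
Q = 31*3.4228/(3600*1000) = 2.947411e-05 m^3/s
A = pi*(17.862e-3/2)^2 = 2.505821e-04 m^2, so v = Q/A = 0.1176226 m/s
hf = 0.3548*0.02*(81/0.017862)*(0.1176226^2/(2*9.81)) = 0.022691 m
Therefore the lateral friction head loss = 0.022691 m.


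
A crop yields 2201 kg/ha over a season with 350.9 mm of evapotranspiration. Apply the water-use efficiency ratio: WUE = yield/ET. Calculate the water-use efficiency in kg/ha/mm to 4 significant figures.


WUE = 2201 / 350.9 = 6.272 kg/ha/mm
Therefore the water-use efficiency = 6.272 kg/ha/mm.


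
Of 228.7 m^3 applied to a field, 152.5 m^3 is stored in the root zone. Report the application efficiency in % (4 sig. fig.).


Approach: apply the application efficiency ratio, Ea = (stored/applied)*100.
Ea = (152.5/228.7)*100 = 66.68 %
Therefore the application efficiency = 66.68 %.


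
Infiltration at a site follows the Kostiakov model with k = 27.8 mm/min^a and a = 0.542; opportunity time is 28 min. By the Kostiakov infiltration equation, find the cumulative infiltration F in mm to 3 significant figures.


Approach: apply the Kostiakov infiltration equation, F = k*t^a.
F = 27.8 * 28^0.542 = 169 mm
Therefore the cumulative infiltration F = 169 mm.


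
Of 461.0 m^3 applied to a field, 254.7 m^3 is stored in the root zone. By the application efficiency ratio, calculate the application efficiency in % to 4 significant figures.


Approach: apply the application efficiency ratio, Ea = (stored/applied)*100.
Ea = (254.7/461.0)*100 = 55.25 %
Therefore the application efficiency = 55.25 %.


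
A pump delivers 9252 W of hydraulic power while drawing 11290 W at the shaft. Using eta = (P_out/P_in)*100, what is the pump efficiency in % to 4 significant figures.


eta = (9252 / 11290) * 100 = 81.95 %
Therefore the pump efficiency = 81.95 %.


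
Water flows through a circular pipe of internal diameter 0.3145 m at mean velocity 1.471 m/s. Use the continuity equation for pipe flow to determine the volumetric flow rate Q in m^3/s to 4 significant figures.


Approach: apply the continuity equation for pipe flow, Q = A * v with A = pi*(D/2)^2.
A = pi*(0.3145/2)^2 = 0.0776839 m^2
Q = 0.0776839 * 1.471 = 0.1143 m^3/s
Therefore the volumetric flow rate Q = 0.1143 m^3/s.


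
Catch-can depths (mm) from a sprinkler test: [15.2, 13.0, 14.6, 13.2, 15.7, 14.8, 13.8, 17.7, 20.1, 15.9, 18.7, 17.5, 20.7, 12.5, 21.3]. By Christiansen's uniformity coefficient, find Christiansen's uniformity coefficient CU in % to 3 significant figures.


Approach: apply Christiansen's uniformity coefficient, CU = (1 - mean_abs_deviation/mean)*100.
mean = 16.313 mm
mean |d_i - mean| = 2.4160 mm
CU = (1 - 2.4160/16.313)*100 = 85.2 %
Therefore Christiansen's uniformity coefficient CU = 85.2 %.


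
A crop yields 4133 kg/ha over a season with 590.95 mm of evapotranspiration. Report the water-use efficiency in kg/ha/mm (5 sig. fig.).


Approach: apply the water-use efficiency ratio, WUE = yield/ET.
WUE = 4133 / 590.95 = 6.9938 kg/ha/mm
Therefore the water-use efficiency = 6.9938 kg/ha/mm.


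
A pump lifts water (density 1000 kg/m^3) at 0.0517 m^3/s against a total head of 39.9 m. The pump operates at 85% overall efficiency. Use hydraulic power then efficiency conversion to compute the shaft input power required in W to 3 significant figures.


Approach: apply hydraulic power then efficiency conversion, P = rho*g*Q*H; P_in = P/eta.
Step 1 — hydraulic power (P = rho*g*Q*H):
  P = 1000 * 9.81 * 0.0517 * 39.9 = 20236 W
Step 2 — input power: P_in = P/eta = 20236 / 0.85 = 23800 W
Therefore the shaft input power required = 23800 W.


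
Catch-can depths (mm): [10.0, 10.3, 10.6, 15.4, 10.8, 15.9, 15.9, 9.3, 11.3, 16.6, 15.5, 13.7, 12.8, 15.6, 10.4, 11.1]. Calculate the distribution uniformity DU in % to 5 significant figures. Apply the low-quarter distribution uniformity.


Approach: apply the low-quarter distribution uniformity, DU = (mean of lowest quarter of readings / overall mean)*100.
sorted lowest 4 of 16: [9.3, 10.0, 10.3, 10.4] -> mean = 10.00000 mm
overall mean = 12.82500 mm
DU = (10.00000/12.82500)*100 = 77.973 %
Therefore the distribution uniformity DU = 77.973 %.


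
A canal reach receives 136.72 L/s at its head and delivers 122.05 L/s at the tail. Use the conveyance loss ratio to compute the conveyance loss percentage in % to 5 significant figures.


Approach: apply the conveyance loss ratio, loss% = ((Q_head - Q_tail)/Q_head)*100.
loss = ((136.72 - 122.05)/136.72)*100 = 10.730 %
Therefore the conveyance loss percentage = 10.730 %.


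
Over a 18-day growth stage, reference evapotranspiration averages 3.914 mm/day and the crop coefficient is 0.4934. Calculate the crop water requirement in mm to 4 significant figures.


Approach: apply the crop water requirement relation, CWR = ET0 * Kc * days.
CWR = 3.914 * 0.4934 * 18 = 34.76 mm
Therefore the crop water requirement = 34.76 mm.


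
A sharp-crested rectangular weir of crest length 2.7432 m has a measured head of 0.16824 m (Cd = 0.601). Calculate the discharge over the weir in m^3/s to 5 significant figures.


Approach: apply the rectangular weir equation, Q = (2/3)*Cd*L*sqrt(2g)*H^1.5.
Q = (2/3)*0.601*2.7432*sqrt(2*9.81)*0.16824^1.5 = 0.33596 m^3/s
Therefore the discharge over the weir = 0.33596 m^3/s.


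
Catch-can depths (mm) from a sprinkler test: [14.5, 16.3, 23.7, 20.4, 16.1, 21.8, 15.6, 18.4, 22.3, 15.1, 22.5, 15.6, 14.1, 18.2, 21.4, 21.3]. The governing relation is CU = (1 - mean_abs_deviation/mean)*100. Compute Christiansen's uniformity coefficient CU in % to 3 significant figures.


mean = 18.581 mm
mean |d_i - mean| = 2.9164 mm
CU = (1 - 2.9164/18.581)*100 = 84.3 %
Therefore Christiansen's uniformity coefficient CU = 84.3 %.


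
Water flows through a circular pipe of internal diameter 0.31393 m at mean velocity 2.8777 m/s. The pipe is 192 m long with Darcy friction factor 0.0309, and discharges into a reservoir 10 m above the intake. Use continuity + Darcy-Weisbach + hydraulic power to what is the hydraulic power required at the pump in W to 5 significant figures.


Approach: apply continuity + Darcy-Weisbach + hydraulic power, Q = A*v; hf = f*(L/D)*(v^2/(2g)); H = static + hf; P = rho*g*Q*H.
Step 1 — flow rate (continuity, Q = A*v):
  A = pi*(0.31393/2)^2 = 0.07740260 m^2
  Q = 0.07740260 * 2.8777 = 0.2227414 m^3/s
Step 2 — friction head loss (Darcy-Weisbach):
  hf = 0.0309 * (192/0.31393) * (2.8777^2 / (2*9.81))
  hf = 7.976620 m
Step 3 — total head: H = 10 + 7.976620 = 17.97662 m
Step 4 — hydraulic power (P = rho*g*Q*H):
  P = 1000 * 9.81 * 0.2227414 * 17.97662 = 39281 W
Therefore the hydraulic power required at the pump = 39281 W.


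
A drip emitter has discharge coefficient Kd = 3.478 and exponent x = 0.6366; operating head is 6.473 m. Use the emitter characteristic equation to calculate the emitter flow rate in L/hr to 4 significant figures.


Approach: apply the emitter characteristic equation, q = Kd * h^x.
q = 3.478 * 6.473^0.6366 = 11.42 L/hr
Therefore the emitter flow rate = 11.42 L/hr.


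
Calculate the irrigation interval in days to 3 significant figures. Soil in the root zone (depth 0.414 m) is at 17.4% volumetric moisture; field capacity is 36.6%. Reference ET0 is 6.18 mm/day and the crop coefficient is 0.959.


Approach: apply soil-water budget scheduling, SMD = (FC-theta)/100*depth*1000; ETc = ET0*Kc; interval = SMD/ETc.
Step 1 — soil moisture deficit:
  SMD = (36.6 - 17.4)/100 * 0.414 * 1000 = 79.488 mm
Step 2 — daily crop ET (ETc = ET0*Kc):
  ETc = 6.18 * 0.959 = 5.9266 mm/day
Step 3 — irrigation interval (SMD/ETc):
  interval = 79.488 / 5.9266 = 13.4 days
Therefore the irrigation interval = 13.4 days.


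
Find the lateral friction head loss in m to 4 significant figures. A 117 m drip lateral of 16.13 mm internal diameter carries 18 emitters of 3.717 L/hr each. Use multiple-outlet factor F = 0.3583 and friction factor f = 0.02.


Approach: apply Darcy-Weisbach with the multiple-outlet F-factor, Q = n*q/(3600*1000) m^3/s; v = Q/A; hf = F*f*(L/D)*(v^2/(2g)).
Q = 18*3.717/(3600*1000) = 1.85850e-05 m^3/s
A = pi*(16.13e-3/2)^2 = 2.04342e-04 m^2, so v = Q/A = 0.0909503 m/s
hf = 0.3583*0.02*(117/0.01613)*(0.0909503^2/(2*9.81)) = 0.02191 m
Therefore the lateral friction head loss = 0.02191 m.


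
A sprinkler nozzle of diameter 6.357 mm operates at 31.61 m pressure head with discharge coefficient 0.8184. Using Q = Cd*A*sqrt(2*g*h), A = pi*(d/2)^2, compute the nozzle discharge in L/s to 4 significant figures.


A = pi*(6.357e-3/2)^2 = 3.17391e-05 m^2
Q = 0.8184 * 3.17391e-05 * sqrt(2*9.81*31.61) * 1000 = 0.6469 L/s
Therefore the nozzle discharge = 0.6469 L/s.


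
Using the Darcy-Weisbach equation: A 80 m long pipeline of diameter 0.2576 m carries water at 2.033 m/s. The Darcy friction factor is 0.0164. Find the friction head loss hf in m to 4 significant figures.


Approach: apply the Darcy-Weisbach equation, hf = f*(L/D)*(v^2/(2g)).
hf = 0.0164 * (80/0.2576) * (2.033^2 / (2*9.81))
hf = 1.073 m
Therefore the friction head loss hf = 1.073 m.


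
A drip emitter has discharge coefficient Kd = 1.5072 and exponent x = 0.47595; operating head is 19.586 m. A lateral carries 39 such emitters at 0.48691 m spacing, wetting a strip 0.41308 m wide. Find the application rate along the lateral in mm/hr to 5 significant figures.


Approach: apply the emitter equation with a lateral mass balance, q = Kd*h^x; Q = n*q; rate = Q/(n*spacing*width).
Step 1 — single emitter flow (q = Kd*h^x):
  q = 1.5072 * 19.586^0.47595 = 6.209726 L/hr
Step 2 — total lateral flow: Q = 39 * 6.209726 = 242.1793 L/hr
Step 3 — wetted area: A = 39 * 0.48691 * 0.41308 = 7.844179 m^2
Step 4 — application rate: Q/A = 242.1793/7.844179 = 30.874 mm/hr
Therefore the application rate along the lateral = 30.874 mm/hr.


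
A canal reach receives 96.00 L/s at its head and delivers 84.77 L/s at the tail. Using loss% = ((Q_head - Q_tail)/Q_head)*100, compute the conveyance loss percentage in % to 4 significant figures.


loss = ((96.00 - 84.77)/96.00)*100 = 11.70 %
Therefore the conveyance loss percentage = 11.70 %.


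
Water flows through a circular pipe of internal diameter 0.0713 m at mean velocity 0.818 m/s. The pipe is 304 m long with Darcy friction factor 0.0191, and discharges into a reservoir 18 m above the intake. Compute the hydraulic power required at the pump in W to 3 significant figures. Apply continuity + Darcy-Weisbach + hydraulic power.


Approach: apply continuity + Darcy-Weisbach + hydraulic power, Q = A*v; hf = f*(L/D)*(v^2/(2g)); H = static + hf; P = rho*g*Q*H.
Step 1 — flow rate (continuity, Q = A*v):
  A = pi*(0.0713/2)^2 = 0.0039927 m^2
  Q = 0.0039927 * 0.818 = 0.0032660 m^3/s
Step 2 — friction head loss (Darcy-Weisbach):
  hf = 0.0191 * (304/0.0713) * (0.818^2 / (2*9.81))
  hf = 2.7773 m
Step 3 — total head: H = 18 + 2.7773 = 20.777 m
Step 4 — hydraulic power (P = rho*g*Q*H):
  P = 1000 * 9.81 * 0.0032660 * 20.777 = 666 W
Therefore the hydraulic power required at the pump = 666 W.


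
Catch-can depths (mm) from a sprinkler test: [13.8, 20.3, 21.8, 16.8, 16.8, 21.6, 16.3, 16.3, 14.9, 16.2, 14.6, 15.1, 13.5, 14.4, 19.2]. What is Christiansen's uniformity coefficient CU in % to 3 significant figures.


Approach: apply Christiansen's uniformity coefficient, CU = (1 - mean_abs_deviation/mean)*100.
mean = 16.773 mm
mean |d_i - mean| = 2.1147 mm
CU = (1 - 2.1147/16.773)*100 = 87.4 %
Therefore Christiansen's uniformity coefficient CU = 87.4 %.


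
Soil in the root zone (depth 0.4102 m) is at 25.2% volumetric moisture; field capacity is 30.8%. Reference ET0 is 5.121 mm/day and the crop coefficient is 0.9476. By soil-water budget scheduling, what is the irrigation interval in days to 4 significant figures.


Approach: apply soil-water budget scheduling, SMD = (FC-theta)/100*depth*1000; ETc = ET0*Kc; interval = SMD/ETc.
Step 1 — soil moisture deficit:
  SMD = (30.8 - 25.2)/100 * 0.4102 * 1000 = 22.9712 mm
Step 2 — daily crop ET (ETc = ET0*Kc):
  ETc = 5.121 * 0.9476 = 4.85266 mm/day
Step 3 — irrigation interval (SMD/ETc):
  interval = 22.9712 / 4.85266 = 4.734 days
Therefore the irrigation interval = 4.734 days.


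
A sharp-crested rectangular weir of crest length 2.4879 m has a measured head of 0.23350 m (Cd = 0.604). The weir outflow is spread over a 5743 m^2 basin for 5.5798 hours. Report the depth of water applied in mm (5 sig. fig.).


Approach: apply the rectangular weir equation with a volume-to-depth conversion, Q = (2/3)*Cd*L*sqrt(2g)*H^1.5; d = Q*t/A * 1000.
Step 1 — weir discharge:
  Q = (2/3)*0.604*2.4879*sqrt(2*9.81)*0.23350^1.5 = 0.5006779 m^3/s
Step 2 — volume: V = 0.5006779 * 5.5798*3600 = 10057.26 m^3
Step 3 — depth: d = V/A * 1000 = 10057.26/5743 * 1000 = 1751.2 mm
Therefore the depth of water applied = 1751.2 mm.


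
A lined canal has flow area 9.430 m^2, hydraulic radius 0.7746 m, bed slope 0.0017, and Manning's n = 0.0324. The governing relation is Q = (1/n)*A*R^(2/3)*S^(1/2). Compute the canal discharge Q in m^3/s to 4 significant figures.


Q = (1/0.0324) * 9.430 * 0.7746^(2/3) * 0.0017^(1/2) = 10.12 m^3/s
Therefore the canal discharge Q = 10.12 m^3/s.


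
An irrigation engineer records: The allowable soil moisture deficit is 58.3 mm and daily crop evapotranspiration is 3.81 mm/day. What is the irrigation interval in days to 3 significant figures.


Approach: apply the irrigation interval relation, interval = SMD / ETc.
interval = 58.3 / 3.81 = 15.3 days
Therefore the irrigation interval = 15.3 days.


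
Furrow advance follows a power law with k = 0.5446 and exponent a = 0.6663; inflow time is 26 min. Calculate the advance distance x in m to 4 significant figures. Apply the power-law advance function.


Approach: apply the power-law advance function, x = k*t^a.
x = 0.5446 * 26^0.6663 = 4.774 m
Therefore the advance distance x = 4.774 m.


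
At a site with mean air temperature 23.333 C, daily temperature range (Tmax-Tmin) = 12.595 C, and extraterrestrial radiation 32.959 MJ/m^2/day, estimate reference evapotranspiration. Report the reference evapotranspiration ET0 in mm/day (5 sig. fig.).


Approach: apply the Hargreaves-Samani method, ET0 = 0.0023*(Tmean+17.8)*sqrt(Tmax-Tmin)*0.408*Ra.
ET0 = 0.0023*(23.333+17.8)*sqrt(12.595)*0.408*32.959 = 4.5149 mm/day
Therefore the reference evapotranspiration ET0 = 4.5149 mm/day.


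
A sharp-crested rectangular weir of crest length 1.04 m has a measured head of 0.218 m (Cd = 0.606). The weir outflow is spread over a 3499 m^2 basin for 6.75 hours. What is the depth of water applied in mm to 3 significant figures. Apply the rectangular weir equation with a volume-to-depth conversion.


Approach: apply the rectangular weir equation with a volume-to-depth conversion, Q = (2/3)*Cd*L*sqrt(2g)*H^1.5; d = Q*t/A * 1000.
Step 1 — weir discharge:
  Q = (2/3)*0.606*1.04*sqrt(2*9.81)*0.218^1.5 = 0.18943 m^3/s
Step 2 — volume: V = 0.18943 * 6.75*3600 = 4603.2 m^3
Step 3 — depth: d = V/A * 1000 = 4603.2/3499 * 1000 = 1320 mm
Therefore the depth of water applied = 1320 mm.


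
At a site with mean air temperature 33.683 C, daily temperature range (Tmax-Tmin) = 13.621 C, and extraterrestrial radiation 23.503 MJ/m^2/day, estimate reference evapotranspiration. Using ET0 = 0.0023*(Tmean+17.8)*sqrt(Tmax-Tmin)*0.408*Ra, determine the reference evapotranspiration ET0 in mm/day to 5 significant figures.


ET0 = 0.0023*(33.683+17.8)*sqrt(13.621)*0.408*23.503 = 4.1906 mm/day
Therefore the reference evapotranspiration ET0 = 4.1906 mm/day.


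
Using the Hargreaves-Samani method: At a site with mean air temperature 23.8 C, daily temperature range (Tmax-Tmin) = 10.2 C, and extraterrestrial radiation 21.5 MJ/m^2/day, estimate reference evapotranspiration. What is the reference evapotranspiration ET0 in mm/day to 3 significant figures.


Approach: apply the Hargreaves-Samani method, ET0 = 0.0023*(Tmean+17.8)*sqrt(Tmax-Tmin)*0.408*Ra.
ET0 = 0.0023*(23.8+17.8)*sqrt(10.2)*0.408*21.5 = 2.68 mm/day
Therefore the reference evapotranspiration ET0 = 2.68 mm/day.


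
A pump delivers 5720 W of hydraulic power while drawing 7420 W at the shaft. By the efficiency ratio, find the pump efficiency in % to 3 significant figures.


Approach: apply the efficiency ratio, eta = (P_out/P_in)*100.
eta = (5720 / 7420) * 100 = 77.1 %
Therefore the pump efficiency = 77.1 %.


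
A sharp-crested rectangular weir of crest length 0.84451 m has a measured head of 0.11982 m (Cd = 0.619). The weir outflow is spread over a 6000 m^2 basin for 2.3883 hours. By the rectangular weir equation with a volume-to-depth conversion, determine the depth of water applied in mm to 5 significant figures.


Approach: apply the rectangular weir equation with a volume-to-depth conversion, Q = (2/3)*Cd*L*sqrt(2g)*H^1.5; d = Q*t/A * 1000.
Step 1 — weir discharge:
  Q = (2/3)*0.619*0.84451*sqrt(2*9.81)*0.11982^1.5 = 0.06402472 m^3/s
Step 2 — volume: V = 0.06402472 * 2.3883*3600 = 550.4768 m^3
Step 3 — depth: d = V/A * 1000 = 550.4768/6000 * 1000 = 91.746 mm
Therefore the depth of water applied = 91.746 mm.


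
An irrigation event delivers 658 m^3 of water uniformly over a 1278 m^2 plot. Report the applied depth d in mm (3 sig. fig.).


Approach: apply depth from volume over area, d = (V/A)*1000.
d = (658 / 1278) * 1000 = 515 mm
Therefore the applied depth d = 515 mm.


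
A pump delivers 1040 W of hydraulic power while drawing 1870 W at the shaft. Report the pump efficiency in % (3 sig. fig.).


Approach: apply the efficiency ratio, eta = (P_out/P_in)*100.
eta = (1040 / 1870) * 100 = 55.6 %
Therefore the pump efficiency = 55.6 %.


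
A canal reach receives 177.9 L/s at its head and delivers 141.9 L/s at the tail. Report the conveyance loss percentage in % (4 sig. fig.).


Approach: apply the conveyance loss ratio, loss% = ((Q_head - Q_tail)/Q_head)*100.
loss = ((177.9 - 141.9)/177.9)*100 = 20.24 %
Therefore the conveyance loss percentage = 20.24 %.


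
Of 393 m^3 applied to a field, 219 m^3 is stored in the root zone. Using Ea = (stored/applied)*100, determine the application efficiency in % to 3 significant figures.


Ea = (219/393)*100 = 55.7 %
Therefore the application efficiency = 55.7 %.


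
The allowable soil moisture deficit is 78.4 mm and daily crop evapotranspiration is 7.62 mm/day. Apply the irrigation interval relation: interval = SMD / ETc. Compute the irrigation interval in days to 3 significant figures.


interval = 78.4 / 7.62 = 10.3 days
Therefore the irrigation interval = 10.3 days.


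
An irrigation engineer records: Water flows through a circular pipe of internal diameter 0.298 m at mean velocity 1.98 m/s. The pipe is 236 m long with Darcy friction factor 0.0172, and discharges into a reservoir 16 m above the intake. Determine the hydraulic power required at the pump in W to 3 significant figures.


Approach: apply continuity + Darcy-Weisbach + hydraulic power, Q = A*v; hf = f*(L/D)*(v^2/(2g)); H = static + hf; P = rho*g*Q*H.
Step 1 — flow rate (continuity, Q = A*v):
  A = pi*(0.298/2)^2 = 0.069746 m^2
  Q = 0.069746 * 1.98 = 0.13810 m^3/s
Step 2 — friction head loss (Darcy-Weisbach):
  hf = 0.0172 * (236/0.298) * (1.98^2 / (2*9.81))
  hf = 2.7218 m
Step 3 — total head: H = 16 + 2.7218 = 18.722 m
Step 4 — hydraulic power (P = rho*g*Q*H):
  P = 1000 * 9.81 * 0.13810 * 18.722 = 25400 W
Therefore the hydraulic power required at the pump = 25400 W.
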